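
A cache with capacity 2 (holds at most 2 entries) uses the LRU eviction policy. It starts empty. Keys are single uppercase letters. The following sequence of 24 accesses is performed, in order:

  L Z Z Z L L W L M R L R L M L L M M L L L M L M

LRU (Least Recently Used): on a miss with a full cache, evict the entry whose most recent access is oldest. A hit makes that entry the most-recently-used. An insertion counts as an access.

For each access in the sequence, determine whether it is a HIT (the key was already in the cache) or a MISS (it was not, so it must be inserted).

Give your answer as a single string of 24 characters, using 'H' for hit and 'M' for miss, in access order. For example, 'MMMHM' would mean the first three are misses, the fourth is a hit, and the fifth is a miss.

LRU simulation (capacity=2):
  1. access L: MISS. Cache (LRU->MRU): [L]
  2. access Z: MISS. Cache (LRU->MRU): [L Z]
  3. access Z: HIT. Cache (LRU->MRU): [L Z]
  4. access Z: HIT. Cache (LRU->MRU): [L Z]
  5. access L: HIT. Cache (LRU->MRU): [Z L]
  6. access L: HIT. Cache (LRU->MRU): [Z L]
  7. access W: MISS, evict Z. Cache (LRU->MRU): [L W]
  8. access L: HIT. Cache (LRU->MRU): [W L]
  9. access M: MISS, evict W. Cache (LRU->MRU): [L M]
  10. access R: MISS, evict L. Cache (LRU->MRU): [M R]
  11. access L: MISS, evict M. Cache (LRU->MRU): [R L]
  12. access R: HIT. Cache (LRU->MRU): [L R]
  13. access L: HIT. Cache (LRU->MRU): [R L]
  14. access M: MISS, evict R. Cache (LRU->MRU): [L M]
  15. access L: HIT. Cache (LRU->MRU): [M L]
  16. access L: HIT. Cache (LRU->MRU): [M L]
  17. access M: HIT. Cache (LRU->MRU): [L M]
  18. access M: HIT. Cache (LRU->MRU): [L M]
  19. access L: HIT. Cache (LRU->MRU): [M L]
  20. access L: HIT. Cache (LRU->MRU): [M L]
  21. access L: HIT. Cache (LRU->MRU): [M L]
  22. access M: HIT. Cache (LRU->MRU): [L M]
  23. access L: HIT. Cache (LRU->MRU): [M L]
  24. access M: HIT. Cache (LRU->MRU): [L M]
Total: 17 hits, 7 misses, 5 evictions

Answer: MMHHHHMHMMMHHMHHHHHHHHHH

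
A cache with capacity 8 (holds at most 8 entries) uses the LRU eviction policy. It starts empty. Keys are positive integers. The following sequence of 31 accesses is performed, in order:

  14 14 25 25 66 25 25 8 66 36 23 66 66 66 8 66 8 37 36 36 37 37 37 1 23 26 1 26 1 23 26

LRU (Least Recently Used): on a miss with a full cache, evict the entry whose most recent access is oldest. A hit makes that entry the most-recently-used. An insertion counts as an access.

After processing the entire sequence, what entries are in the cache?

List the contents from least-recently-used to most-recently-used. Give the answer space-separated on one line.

Answer: 25 66 8 36 37 1 23 26

Derivation:
LRU simulation (capacity=8):
  1. access 14: MISS. Cache (LRU->MRU): [14]
  2. access 14: HIT. Cache (LRU->MRU): [14]
  3. access 25: MISS. Cache (LRU->MRU): [14 25]
  4. access 25: HIT. Cache (LRU->MRU): [14 25]
  5. access 66: MISS. Cache (LRU->MRU): [14 25 66]
  6. access 25: HIT. Cache (LRU->MRU): [14 66 25]
  7. access 25: HIT. Cache (LRU->MRU): [14 66 25]
  8. access 8: MISS. Cache (LRU->MRU): [14 66 25 8]
  9. access 66: HIT. Cache (LRU->MRU): [14 25 8 66]
  10. access 36: MISS. Cache (LRU->MRU): [14 25 8 66 36]
  11. access 23: MISS. Cache (LRU->MRU): [14 25 8 66 36 23]
  12. access 66: HIT. Cache (LRU->MRU): [14 25 8 36 23 66]
  13. access 66: HIT. Cache (LRU->MRU): [14 25 8 36 23 66]
  14. access 66: HIT. Cache (LRU->MRU): [14 25 8 36 23 66]
  15. access 8: HIT. Cache (LRU->MRU): [14 25 36 23 66 8]
  16. access 66: HIT. Cache (LRU->MRU): [14 25 36 23 8 66]
  17. access 8: HIT. Cache (LRU->MRU): [14 25 36 23 66 8]
  18. access 37: MISS. Cache (LRU->MRU): [14 25 36 23 66 8 37]
  19. access 36: HIT. Cache (LRU->MRU): [14 25 23 66 8 37 36]
  20. access 36: HIT. Cache (LRU->MRU): [14 25 23 66 8 37 36]
  21. access 37: HIT. Cache (LRU->MRU): [14 25 23 66 8 36 37]
  22. access 37: HIT. Cache (LRU->MRU): [14 25 23 66 8 36 37]
  23. access 37: HIT. Cache (LRU->MRU): [14 25 23 66 8 36 37]
  24. access 1: MISS. Cache (LRU->MRU): [14 25 23 66 8 36 37 1]
  25. access 23: HIT. Cache (LRU->MRU): [14 25 66 8 36 37 1 23]
  26. access 26: MISS, evict 14. Cache (LRU->MRU): [25 66 8 36 37 1 23 26]
  27. access 1: HIT. Cache (LRU->MRU): [25 66 8 36 37 23 26 1]
  28. access 26: HIT. Cache (LRU->MRU): [25 66 8 36 37 23 1 26]
  29. access 1: HIT. Cache (LRU->MRU): [25 66 8 36 37 23 26 1]
  30. access 23: HIT. Cache (LRU->MRU): [25 66 8 36 37 26 1 23]
  31. access 26: HIT. Cache (LRU->MRU): [25 66 8 36 37 1 23 26]
Total: 22 hits, 9 misses, 1 evictions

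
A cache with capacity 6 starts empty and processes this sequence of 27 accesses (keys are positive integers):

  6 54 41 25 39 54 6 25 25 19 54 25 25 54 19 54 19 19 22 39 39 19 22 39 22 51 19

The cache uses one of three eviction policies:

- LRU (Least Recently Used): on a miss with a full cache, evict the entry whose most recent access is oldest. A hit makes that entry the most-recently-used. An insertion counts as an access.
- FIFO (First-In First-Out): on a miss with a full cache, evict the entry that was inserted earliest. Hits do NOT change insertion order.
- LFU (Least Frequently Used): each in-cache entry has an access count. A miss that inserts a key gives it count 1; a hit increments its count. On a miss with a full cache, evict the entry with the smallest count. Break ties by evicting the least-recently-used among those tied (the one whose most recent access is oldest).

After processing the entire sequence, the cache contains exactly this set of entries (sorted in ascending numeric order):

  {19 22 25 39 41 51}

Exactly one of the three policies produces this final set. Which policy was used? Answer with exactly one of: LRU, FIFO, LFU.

Answer: FIFO

Derivation:
Simulating under each policy and comparing final sets:
  LRU: final set = {19 22 25 39 51 54} -> differs
  FIFO: final set = {19 22 25 39 41 51} -> MATCHES target
  LFU: final set = {19 22 25 39 51 54} -> differs
Only FIFO produces the target set.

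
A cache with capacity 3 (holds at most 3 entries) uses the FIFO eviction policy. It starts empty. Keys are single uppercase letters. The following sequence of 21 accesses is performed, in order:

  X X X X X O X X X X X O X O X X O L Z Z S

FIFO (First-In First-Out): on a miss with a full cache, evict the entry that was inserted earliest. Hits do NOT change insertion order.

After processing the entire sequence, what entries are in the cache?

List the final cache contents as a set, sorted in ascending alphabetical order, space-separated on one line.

Answer: L S Z

Derivation:
FIFO simulation (capacity=3):
  1. access X: MISS. Cache (old->new): [X]
  2. access X: HIT. Cache (old->new): [X]
  3. access X: HIT. Cache (old->new): [X]
  4. access X: HIT. Cache (old->new): [X]
  5. access X: HIT. Cache (old->new): [X]
  6. access O: MISS. Cache (old->new): [X O]
  7. access X: HIT. Cache (old->new): [X O]
  8. access X: HIT. Cache (old->new): [X O]
  9. access X: HIT. Cache (old->new): [X O]
  10. access X: HIT. Cache (old->new): [X O]
  11. access X: HIT. Cache (old->new): [X O]
  12. access O: HIT. Cache (old->new): [X O]
  13. access X: HIT. Cache (old->new): [X O]
  14. access O: HIT. Cache (old->new): [X O]
  15. access X: HIT. Cache (old->new): [X O]
  16. access X: HIT. Cache (old->new): [X O]
  17. access O: HIT. Cache (old->new): [X O]
  18. access L: MISS. Cache (old->new): [X O L]
  19. access Z: MISS, evict X. Cache (old->new): [O L Z]
  20. access Z: HIT. Cache (old->new): [O L Z]
  21. access S: MISS, evict O. Cache (old->new): [L Z S]
Total: 16 hits, 5 misses, 2 evictions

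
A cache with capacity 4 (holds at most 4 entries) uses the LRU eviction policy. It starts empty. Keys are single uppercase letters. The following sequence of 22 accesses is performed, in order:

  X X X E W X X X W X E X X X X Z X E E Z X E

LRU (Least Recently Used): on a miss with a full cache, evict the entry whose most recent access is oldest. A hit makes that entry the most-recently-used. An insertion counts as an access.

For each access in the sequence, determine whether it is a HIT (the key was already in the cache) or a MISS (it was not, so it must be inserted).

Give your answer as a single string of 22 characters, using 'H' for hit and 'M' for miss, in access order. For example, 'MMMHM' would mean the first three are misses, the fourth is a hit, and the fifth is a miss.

LRU simulation (capacity=4):
  1. access X: MISS. Cache (LRU->MRU): [X]
  2. access X: HIT. Cache (LRU->MRU): [X]
  3. access X: HIT. Cache (LRU->MRU): [X]
  4. access E: MISS. Cache (LRU->MRU): [X E]
  5. access W: MISS. Cache (LRU->MRU): [X E W]
  6. access X: HIT. Cache (LRU->MRU): [E W X]
  7. access X: HIT. Cache (LRU->MRU): [E W X]
  8. access X: HIT. Cache (LRU->MRU): [E W X]
  9. access W: HIT. Cache (LRU->MRU): [E X W]
  10. access X: HIT. Cache (LRU->MRU): [E W X]
  11. access E: HIT. Cache (LRU->MRU): [W X E]
  12. access X: HIT. Cache (LRU->MRU): [W E X]
  13. access X: HIT. Cache (LRU->MRU): [W E X]
  14. access X: HIT. Cache (LRU->MRU): [W E X]
  15. access X: HIT. Cache (LRU->MRU): [W E X]
  16. access Z: MISS. Cache (LRU->MRU): [W E X Z]
  17. access X: HIT. Cache (LRU->MRU): [W E Z X]
  18. access E: HIT. Cache (LRU->MRU): [W Z X E]
  19. access E: HIT. Cache (LRU->MRU): [W Z X E]
  20. access Z: HIT. Cache (LRU->MRU): [W X E Z]
  21. access X: HIT. Cache (LRU->MRU): [W E Z X]
  22. access E: HIT. Cache (LRU->MRU): [W Z X E]
Total: 18 hits, 4 misses, 0 evictions

Answer: MHHMMHHHHHHHHHHMHHHHHH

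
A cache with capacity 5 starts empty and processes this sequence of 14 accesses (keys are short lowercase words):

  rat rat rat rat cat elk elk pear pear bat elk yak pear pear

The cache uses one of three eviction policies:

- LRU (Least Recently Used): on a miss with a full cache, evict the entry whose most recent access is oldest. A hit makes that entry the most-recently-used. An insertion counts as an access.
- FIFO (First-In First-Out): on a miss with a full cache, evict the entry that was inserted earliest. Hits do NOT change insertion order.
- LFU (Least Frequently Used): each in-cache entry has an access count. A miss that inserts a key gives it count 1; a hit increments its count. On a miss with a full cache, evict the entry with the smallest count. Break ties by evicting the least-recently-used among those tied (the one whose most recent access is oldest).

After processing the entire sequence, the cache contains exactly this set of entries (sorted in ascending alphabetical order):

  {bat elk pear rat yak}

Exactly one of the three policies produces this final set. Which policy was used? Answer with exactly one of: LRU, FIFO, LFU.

Answer: LFU

Derivation:
Simulating under each policy and comparing final sets:
  LRU: final set = {bat cat elk pear yak} -> differs
  FIFO: final set = {bat cat elk pear yak} -> differs
  LFU: final set = {bat elk pear rat yak} -> MATCHES target
Only LFU produces the target set.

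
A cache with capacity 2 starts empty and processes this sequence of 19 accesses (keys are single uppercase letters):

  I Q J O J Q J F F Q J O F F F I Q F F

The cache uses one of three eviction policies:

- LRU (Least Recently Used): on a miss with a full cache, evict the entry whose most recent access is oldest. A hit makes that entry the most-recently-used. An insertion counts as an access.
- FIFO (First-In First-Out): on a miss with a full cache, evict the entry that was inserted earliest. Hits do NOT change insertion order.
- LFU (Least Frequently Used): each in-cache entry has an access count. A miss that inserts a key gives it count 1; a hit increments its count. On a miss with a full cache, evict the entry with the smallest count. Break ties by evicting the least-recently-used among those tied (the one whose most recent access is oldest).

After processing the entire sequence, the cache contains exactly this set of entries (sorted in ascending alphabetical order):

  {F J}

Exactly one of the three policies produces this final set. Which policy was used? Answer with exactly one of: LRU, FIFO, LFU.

Simulating under each policy and comparing final sets:
  LRU: final set = {F Q} -> differs
  FIFO: final set = {F Q} -> differs
  LFU: final set = {F J} -> MATCHES target
Only LFU produces the target set.

Answer: LFU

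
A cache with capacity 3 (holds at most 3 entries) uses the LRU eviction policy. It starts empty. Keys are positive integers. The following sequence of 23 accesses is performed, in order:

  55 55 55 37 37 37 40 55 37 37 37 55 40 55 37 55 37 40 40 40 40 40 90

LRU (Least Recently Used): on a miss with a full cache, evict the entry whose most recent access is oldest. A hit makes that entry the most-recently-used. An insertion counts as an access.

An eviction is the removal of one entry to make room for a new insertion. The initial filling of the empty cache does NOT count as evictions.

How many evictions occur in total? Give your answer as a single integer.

LRU simulation (capacity=3):
  1. access 55: MISS. Cache (LRU->MRU): [55]
  2. access 55: HIT. Cache (LRU->MRU): [55]
  3. access 55: HIT. Cache (LRU->MRU): [55]
  4. access 37: MISS. Cache (LRU->MRU): [55 37]
  5. access 37: HIT. Cache (LRU->MRU): [55 37]
  6. access 37: HIT. Cache (LRU->MRU): [55 37]
  7. access 40: MISS. Cache (LRU->MRU): [55 37 40]
  8. access 55: HIT. Cache (LRU->MRU): [37 40 55]
  9. access 37: HIT. Cache (LRU->MRU): [40 55 37]
  10. access 37: HIT. Cache (LRU->MRU): [40 55 37]
  11. access 37: HIT. Cache (LRU->MRU): [40 55 37]
  12. access 55: HIT. Cache (LRU->MRU): [40 37 55]
  13. access 40: HIT. Cache (LRU->MRU): [37 55 40]
  14. access 55: HIT. Cache (LRU->MRU): [37 40 55]
  15. access 37: HIT. Cache (LRU->MRU): [40 55 37]
  16. access 55: HIT. Cache (LRU->MRU): [40 37 55]
  17. access 37: HIT. Cache (LRU->MRU): [40 55 37]
  18. access 40: HIT. Cache (LRU->MRU): [55 37 40]
  19. access 40: HIT. Cache (LRU->MRU): [55 37 40]
  20. access 40: HIT. Cache (LRU->MRU): [55 37 40]
  21. access 40: HIT. Cache (LRU->MRU): [55 37 40]
  22. access 40: HIT. Cache (LRU->MRU): [55 37 40]
  23. access 90: MISS, evict 55. Cache (LRU->MRU): [37 40 90]
Total: 19 hits, 4 misses, 1 evictions

Answer: 1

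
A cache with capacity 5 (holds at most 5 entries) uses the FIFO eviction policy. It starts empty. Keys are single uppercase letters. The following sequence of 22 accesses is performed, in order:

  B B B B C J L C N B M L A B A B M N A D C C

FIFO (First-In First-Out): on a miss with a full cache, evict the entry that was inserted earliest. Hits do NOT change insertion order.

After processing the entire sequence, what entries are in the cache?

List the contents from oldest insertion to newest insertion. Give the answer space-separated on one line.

Answer: M A B D C

Derivation:
FIFO simulation (capacity=5):
  1. access B: MISS. Cache (old->new): [B]
  2. access B: HIT. Cache (old->new): [B]
  3. access B: HIT. Cache (old->new): [B]
  4. access B: HIT. Cache (old->new): [B]
  5. access C: MISS. Cache (old->new): [B C]
  6. access J: MISS. Cache (old->new): [B C J]
  7. access L: MISS. Cache (old->new): [B C J L]
  8. access C: HIT. Cache (old->new): [B C J L]
  9. access N: MISS. Cache (old->new): [B C J L N]
  10. access B: HIT. Cache (old->new): [B C J L N]
  11. access M: MISS, evict B. Cache (old->new): [C J L N M]
  12. access L: HIT. Cache (old->new): [C J L N M]
  13. access A: MISS, evict C. Cache (old->new): [J L N M A]
  14. access B: MISS, evict J. Cache (old->new): [L N M A B]
  15. access A: HIT. Cache (old->new): [L N M A B]
  16. access B: HIT. Cache (old->new): [L N M A B]
  17. access M: HIT. Cache (old->new): [L N M A B]
  18. access N: HIT. Cache (old->new): [L N M A B]
  19. access A: HIT. Cache (old->new): [L N M A B]
  20. access D: MISS, evict L. Cache (old->new): [N M A B D]
  21. access C: MISS, evict N. Cache (old->new): [M A B D C]
  22. access C: HIT. Cache (old->new): [M A B D C]
Total: 12 hits, 10 misses, 5 evictions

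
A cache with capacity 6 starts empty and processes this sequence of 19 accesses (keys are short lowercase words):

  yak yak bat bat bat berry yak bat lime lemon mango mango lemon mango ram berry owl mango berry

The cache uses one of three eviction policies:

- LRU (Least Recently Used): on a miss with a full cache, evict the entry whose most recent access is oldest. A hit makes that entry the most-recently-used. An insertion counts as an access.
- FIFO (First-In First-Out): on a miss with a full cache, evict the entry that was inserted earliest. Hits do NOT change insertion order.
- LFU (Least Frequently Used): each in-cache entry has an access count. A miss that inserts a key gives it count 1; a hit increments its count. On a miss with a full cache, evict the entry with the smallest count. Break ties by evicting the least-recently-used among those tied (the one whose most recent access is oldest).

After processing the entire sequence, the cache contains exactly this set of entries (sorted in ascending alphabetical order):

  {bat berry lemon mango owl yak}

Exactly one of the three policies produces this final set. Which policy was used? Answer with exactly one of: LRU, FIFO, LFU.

Answer: LFU

Derivation:
Simulating under each policy and comparing final sets:
  LRU: final set = {berry lemon lime mango owl ram} -> differs
  FIFO: final set = {berry lemon lime mango owl ram} -> differs
  LFU: final set = {bat berry lemon mango owl yak} -> MATCHES target
Only LFU produces the target set.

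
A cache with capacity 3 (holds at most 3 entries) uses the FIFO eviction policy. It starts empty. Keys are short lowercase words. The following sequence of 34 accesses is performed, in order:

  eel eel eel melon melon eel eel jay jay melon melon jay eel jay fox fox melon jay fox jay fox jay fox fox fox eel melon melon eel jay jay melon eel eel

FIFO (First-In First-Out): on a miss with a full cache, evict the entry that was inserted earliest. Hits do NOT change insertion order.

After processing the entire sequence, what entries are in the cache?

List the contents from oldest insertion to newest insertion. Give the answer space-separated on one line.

Answer: eel melon jay

Derivation:
FIFO simulation (capacity=3):
  1. access eel: MISS. Cache (old->new): [eel]
  2. access eel: HIT. Cache (old->new): [eel]
  3. access eel: HIT. Cache (old->new): [eel]
  4. access melon: MISS. Cache (old->new): [eel melon]
  5. access melon: HIT. Cache (old->new): [eel melon]
  6. access eel: HIT. Cache (old->new): [eel melon]
  7. access eel: HIT. Cache (old->new): [eel melon]
  8. access jay: MISS. Cache (old->new): [eel melon jay]
  9. access jay: HIT. Cache (old->new): [eel melon jay]
  10. access melon: HIT. Cache (old->new): [eel melon jay]
  11. access melon: HIT. Cache (old->new): [eel melon jay]
  12. access jay: HIT. Cache (old->new): [eel melon jay]
  13. access eel: HIT. Cache (old->new): [eel melon jay]
  14. access jay: HIT. Cache (old->new): [eel melon jay]
  15. access fox: MISS, evict eel. Cache (old->new): [melon jay fox]
  16. access fox: HIT. Cache (old->new): [melon jay fox]
  17. access melon: HIT. Cache (old->new): [melon jay fox]
  18. access jay: HIT. Cache (old->new): [melon jay fox]
  19. access fox: HIT. Cache (old->new): [melon jay fox]
  20. access jay: HIT. Cache (old->new): [melon jay fox]
  21. access fox: HIT. Cache (old->new): [melon jay fox]
  22. access jay: HIT. Cache (old->new): [melon jay fox]
  23. access fox: HIT. Cache (old->new): [melon jay fox]
  24. access fox: HIT. Cache (old->new): [melon jay fox]
  25. access fox: HIT. Cache (old->new): [melon jay fox]
  26. access eel: MISS, evict melon. Cache (old->new): [jay fox eel]
  27. access melon: MISS, evict jay. Cache (old->new): [fox eel melon]
  28. access melon: HIT. Cache (old->new): [fox eel melon]
  29. access eel: HIT. Cache (old->new): [fox eel melon]
  30. access jay: MISS, evict fox. Cache (old->new): [eel melon jay]
  31. access jay: HIT. Cache (old->new): [eel melon jay]
  32. access melon: HIT. Cache (old->new): [eel melon jay]
  33. access eel: HIT. Cache (old->new): [eel melon jay]
  34. access eel: HIT. Cache (old->new): [eel melon jay]
Total: 27 hits, 7 misses, 4 evictions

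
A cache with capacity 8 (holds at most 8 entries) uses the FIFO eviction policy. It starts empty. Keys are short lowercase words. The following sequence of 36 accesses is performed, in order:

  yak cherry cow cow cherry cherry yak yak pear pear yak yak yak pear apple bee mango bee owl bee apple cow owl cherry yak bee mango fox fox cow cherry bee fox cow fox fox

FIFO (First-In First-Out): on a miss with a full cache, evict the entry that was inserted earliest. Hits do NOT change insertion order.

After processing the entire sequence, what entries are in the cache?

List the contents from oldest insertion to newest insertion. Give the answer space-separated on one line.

FIFO simulation (capacity=8):
  1. access yak: MISS. Cache (old->new): [yak]
  2. access cherry: MISS. Cache (old->new): [yak cherry]
  3. access cow: MISS. Cache (old->new): [yak cherry cow]
  4. access cow: HIT. Cache (old->new): [yak cherry cow]
  5. access cherry: HIT. Cache (old->new): [yak cherry cow]
  6. access cherry: HIT. Cache (old->new): [yak cherry cow]
  7. access yak: HIT. Cache (old->new): [yak cherry cow]
  8. access yak: HIT. Cache (old->new): [yak cherry cow]
  9. access pear: MISS. Cache (old->new): [yak cherry cow pear]
  10. access pear: HIT. Cache (old->new): [yak cherry cow pear]
  11. access yak: HIT. Cache (old->new): [yak cherry cow pear]
  12. access yak: HIT. Cache (old->new): [yak cherry cow pear]
  13. access yak: HIT. Cache (old->new): [yak cherry cow pear]
  14. access pear: HIT. Cache (old->new): [yak cherry cow pear]
  15. access apple: MISS. Cache (old->new): [yak cherry cow pear apple]
  16. access bee: MISS. Cache (old->new): [yak cherry cow pear apple bee]
  17. access mango: MISS. Cache (old->new): [yak cherry cow pear apple bee mango]
  18. access bee: HIT. Cache (old->new): [yak cherry cow pear apple bee mango]
  19. access owl: MISS. Cache (old->new): [yak cherry cow pear apple bee mango owl]
  20. access bee: HIT. Cache (old->new): [yak cherry cow pear apple bee mango owl]
  21. access apple: HIT. Cache (old->new): [yak cherry cow pear apple bee mango owl]
  22. access cow: HIT. Cache (old->new): [yak cherry cow pear apple bee mango owl]
  23. access owl: HIT. Cache (old->new): [yak cherry cow pear apple bee mango owl]
  24. access cherry: HIT. Cache (old->new): [yak cherry cow pear apple bee mango owl]
  25. access yak: HIT. Cache (old->new): [yak cherry cow pear apple bee mango owl]
  26. access bee: HIT. Cache (old->new): [yak cherry cow pear apple bee mango owl]
  27. access mango: HIT. Cache (old->new): [yak cherry cow pear apple bee mango owl]
  28. access fox: MISS, evict yak. Cache (old->new): [cherry cow pear apple bee mango owl fox]
  29. access fox: HIT. Cache (old->new): [cherry cow pear apple bee mango owl fox]
  30. access cow: HIT. Cache (old->new): [cherry cow pear apple bee mango owl fox]
  31. access cherry: HIT. Cache (old->new): [cherry cow pear apple bee mango owl fox]
  32. access bee: HIT. Cache (old->new): [cherry cow pear apple bee mango owl fox]
  33. access fox: HIT. Cache (old->new): [cherry cow pear apple bee mango owl fox]
  34. access cow: HIT. Cache (old->new): [cherry cow pear apple bee mango owl fox]
  35. access fox: HIT. Cache (old->new): [cherry cow pear apple bee mango owl fox]
  36. access fox: HIT. Cache (old->new): [cherry cow pear apple bee mango owl fox]
Total: 27 hits, 9 misses, 1 evictions

Answer: cherry cow pear apple bee mango owl fox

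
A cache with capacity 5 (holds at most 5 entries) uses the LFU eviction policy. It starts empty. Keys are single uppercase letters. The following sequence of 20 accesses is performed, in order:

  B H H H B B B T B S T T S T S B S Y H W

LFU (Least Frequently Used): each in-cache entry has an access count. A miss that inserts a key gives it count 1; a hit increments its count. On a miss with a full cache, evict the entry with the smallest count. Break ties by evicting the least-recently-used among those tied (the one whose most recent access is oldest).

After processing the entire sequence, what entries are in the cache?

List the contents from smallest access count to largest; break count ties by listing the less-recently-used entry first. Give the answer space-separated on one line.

Answer: W T S H B

Derivation:
LFU simulation (capacity=5):
  1. access B: MISS. Cache: [B(c=1)]
  2. access H: MISS. Cache: [B(c=1) H(c=1)]
  3. access H: HIT, count now 2. Cache: [B(c=1) H(c=2)]
  4. access H: HIT, count now 3. Cache: [B(c=1) H(c=3)]
  5. access B: HIT, count now 2. Cache: [B(c=2) H(c=3)]
  6. access B: HIT, count now 3. Cache: [H(c=3) B(c=3)]
  7. access B: HIT, count now 4. Cache: [H(c=3) B(c=4)]
  8. access T: MISS. Cache: [T(c=1) H(c=3) B(c=4)]
  9. access B: HIT, count now 5. Cache: [T(c=1) H(c=3) B(c=5)]
  10. access S: MISS. Cache: [T(c=1) S(c=1) H(c=3) B(c=5)]
  11. access T: HIT, count now 2. Cache: [S(c=1) T(c=2) H(c=3) B(c=5)]
  12. access T: HIT, count now 3. Cache: [S(c=1) H(c=3) T(c=3) B(c=5)]
  13. access S: HIT, count now 2. Cache: [S(c=2) H(c=3) T(c=3) B(c=5)]
  14. access T: HIT, count now 4. Cache: [S(c=2) H(c=3) T(c=4) B(c=5)]
  15. access S: HIT, count now 3. Cache: [H(c=3) S(c=3) T(c=4) B(c=5)]
  16. access B: HIT, count now 6. Cache: [H(c=3) S(c=3) T(c=4) B(c=6)]
  17. access S: HIT, count now 4. Cache: [H(c=3) T(c=4) S(c=4) B(c=6)]
  18. access Y: MISS. Cache: [Y(c=1) H(c=3) T(c=4) S(c=4) B(c=6)]
  19. access H: HIT, count now 4. Cache: [Y(c=1) T(c=4) S(c=4) H(c=4) B(c=6)]
  20. access W: MISS, evict Y(c=1). Cache: [W(c=1) T(c=4) S(c=4) H(c=4) B(c=6)]
Total: 14 hits, 6 misses, 1 evictions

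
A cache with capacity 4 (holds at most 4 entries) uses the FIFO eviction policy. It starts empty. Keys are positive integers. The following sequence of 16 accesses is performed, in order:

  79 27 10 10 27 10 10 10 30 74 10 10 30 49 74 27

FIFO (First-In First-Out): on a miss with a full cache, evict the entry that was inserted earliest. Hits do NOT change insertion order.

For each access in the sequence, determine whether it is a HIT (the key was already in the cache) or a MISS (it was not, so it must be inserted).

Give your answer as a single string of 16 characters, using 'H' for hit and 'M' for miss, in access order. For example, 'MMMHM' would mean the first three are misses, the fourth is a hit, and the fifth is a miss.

FIFO simulation (capacity=4):
  1. access 79: MISS. Cache (old->new): [79]
  2. access 27: MISS. Cache (old->new): [79 27]
  3. access 10: MISS. Cache (old->new): [79 27 10]
  4. access 10: HIT. Cache (old->new): [79 27 10]
  5. access 27: HIT. Cache (old->new): [79 27 10]
  6. access 10: HIT. Cache (old->new): [79 27 10]
  7. access 10: HIT. Cache (old->new): [79 27 10]
  8. access 10: HIT. Cache (old->new): [79 27 10]
  9. access 30: MISS. Cache (old->new): [79 27 10 30]
  10. access 74: MISS, evict 79. Cache (old->new): [27 10 30 74]
  11. access 10: HIT. Cache (old->new): [27 10 30 74]
  12. access 10: HIT. Cache (old->new): [27 10 30 74]
  13. access 30: HIT. Cache (old->new): [27 10 30 74]
  14. access 49: MISS, evict 27. Cache (old->new): [10 30 74 49]
  15. access 74: HIT. Cache (old->new): [10 30 74 49]
  16. access 27: MISS, evict 10. Cache (old->new): [30 74 49 27]
Total: 9 hits, 7 misses, 3 evictions

Answer: MMMHHHHHMMHHHMHM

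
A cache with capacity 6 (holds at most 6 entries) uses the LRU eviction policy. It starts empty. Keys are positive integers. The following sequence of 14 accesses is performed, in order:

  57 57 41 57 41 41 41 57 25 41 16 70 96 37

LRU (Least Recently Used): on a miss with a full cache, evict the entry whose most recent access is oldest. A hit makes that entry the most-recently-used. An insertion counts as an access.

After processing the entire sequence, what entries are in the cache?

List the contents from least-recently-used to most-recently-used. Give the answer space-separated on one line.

Answer: 25 41 16 70 96 37

Derivation:
LRU simulation (capacity=6):
  1. access 57: MISS. Cache (LRU->MRU): [57]
  2. access 57: HIT. Cache (LRU->MRU): [57]
  3. access 41: MISS. Cache (LRU->MRU): [57 41]
  4. access 57: HIT. Cache (LRU->MRU): [41 57]
  5. access 41: HIT. Cache (LRU->MRU): [57 41]
  6. access 41: HIT. Cache (LRU->MRU): [57 41]
  7. access 41: HIT. Cache (LRU->MRU): [57 41]
  8. access 57: HIT. Cache (LRU->MRU): [41 57]
  9. access 25: MISS. Cache (LRU->MRU): [41 57 25]
  10. access 41: HIT. Cache (LRU->MRU): [57 25 41]
  11. access 16: MISS. Cache (LRU->MRU): [57 25 41 16]
  12. access 70: MISS. Cache (LRU->MRU): [57 25 41 16 70]
  13. access 96: MISS. Cache (LRU->MRU): [57 25 41 16 70 96]
  14. access 37: MISS, evict 57. Cache (LRU->MRU): [25 41 16 70 96 37]
Total: 7 hits, 7 misses, 1 evictions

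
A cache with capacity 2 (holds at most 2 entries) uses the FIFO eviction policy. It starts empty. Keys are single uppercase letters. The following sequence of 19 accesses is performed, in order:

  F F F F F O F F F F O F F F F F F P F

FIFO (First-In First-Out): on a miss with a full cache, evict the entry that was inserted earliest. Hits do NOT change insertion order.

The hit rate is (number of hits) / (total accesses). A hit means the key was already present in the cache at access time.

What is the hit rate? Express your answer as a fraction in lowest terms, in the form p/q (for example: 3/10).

Answer: 15/19

Derivation:
FIFO simulation (capacity=2):
  1. access F: MISS. Cache (old->new): [F]
  2. access F: HIT. Cache (old->new): [F]
  3. access F: HIT. Cache (old->new): [F]
  4. access F: HIT. Cache (old->new): [F]
  5. access F: HIT. Cache (old->new): [F]
  6. access O: MISS. Cache (old->new): [F O]
  7. access F: HIT. Cache (old->new): [F O]
  8. access F: HIT. Cache (old->new): [F O]
  9. access F: HIT. Cache (old->new): [F O]
  10. access F: HIT. Cache (old->new): [F O]
  11. access O: HIT. Cache (old->new): [F O]
  12. access F: HIT. Cache (old->new): [F O]
  13. access F: HIT. Cache (old->new): [F O]
  14. access F: HIT. Cache (old->new): [F O]
  15. access F: HIT. Cache (old->new): [F O]
  16. access F: HIT. Cache (old->new): [F O]
  17. access F: HIT. Cache (old->new): [F O]
  18. access P: MISS, evict F. Cache (old->new): [O P]
  19. access F: MISS, evict O. Cache (old->new): [P F]
Total: 15 hits, 4 misses, 2 evictions

Hit rate = 15/19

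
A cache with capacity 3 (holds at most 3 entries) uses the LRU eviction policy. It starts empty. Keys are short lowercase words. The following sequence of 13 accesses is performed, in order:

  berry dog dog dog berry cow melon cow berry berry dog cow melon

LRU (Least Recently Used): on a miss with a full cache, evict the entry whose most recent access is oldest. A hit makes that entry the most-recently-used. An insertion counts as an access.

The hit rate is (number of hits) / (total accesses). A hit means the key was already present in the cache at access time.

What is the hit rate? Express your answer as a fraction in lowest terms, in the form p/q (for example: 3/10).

LRU simulation (capacity=3):
  1. access berry: MISS. Cache (LRU->MRU): [berry]
  2. access dog: MISS. Cache (LRU->MRU): [berry dog]
  3. access dog: HIT. Cache (LRU->MRU): [berry dog]
  4. access dog: HIT. Cache (LRU->MRU): [berry dog]
  5. access berry: HIT. Cache (LRU->MRU): [dog berry]
  6. access cow: MISS. Cache (LRU->MRU): [dog berry cow]
  7. access melon: MISS, evict dog. Cache (LRU->MRU): [berry cow melon]
  8. access cow: HIT. Cache (LRU->MRU): [berry melon cow]
  9. access berry: HIT. Cache (LRU->MRU): [melon cow berry]
  10. access berry: HIT. Cache (LRU->MRU): [melon cow berry]
  11. access dog: MISS, evict melon. Cache (LRU->MRU): [cow berry dog]
  12. access cow: HIT. Cache (LRU->MRU): [berry dog cow]
  13. access melon: MISS, evict berry. Cache (LRU->MRU): [dog cow melon]
Total: 7 hits, 6 misses, 3 evictions

Hit rate = 7/13

Answer: 7/13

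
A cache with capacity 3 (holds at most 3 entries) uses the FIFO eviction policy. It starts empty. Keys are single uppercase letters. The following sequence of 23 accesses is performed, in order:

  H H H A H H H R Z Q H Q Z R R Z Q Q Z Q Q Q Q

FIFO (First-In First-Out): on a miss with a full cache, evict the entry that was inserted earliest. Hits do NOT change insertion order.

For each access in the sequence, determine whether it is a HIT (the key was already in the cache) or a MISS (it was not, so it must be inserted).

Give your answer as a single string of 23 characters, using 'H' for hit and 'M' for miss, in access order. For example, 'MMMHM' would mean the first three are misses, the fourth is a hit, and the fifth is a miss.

Answer: MHHMHHHMMMMHHMHMMHHHHHH

Derivation:
FIFO simulation (capacity=3):
  1. access H: MISS. Cache (old->new): [H]
  2. access H: HIT. Cache (old->new): [H]
  3. access H: HIT. Cache (old->new): [H]
  4. access A: MISS. Cache (old->new): [H A]
  5. access H: HIT. Cache (old->new): [H A]
  6. access H: HIT. Cache (old->new): [H A]
  7. access H: HIT. Cache (old->new): [H A]
  8. access R: MISS. Cache (old->new): [H A R]
  9. access Z: MISS, evict H. Cache (old->new): [A R Z]
  10. access Q: MISS, evict A. Cache (old->new): [R Z Q]
  11. access H: MISS, evict R. Cache (old->new): [Z Q H]
  12. access Q: HIT. Cache (old->new): [Z Q H]
  13. access Z: HIT. Cache (old->new): [Z Q H]
  14. access R: MISS, evict Z. Cache (old->new): [Q H R]
  15. access R: HIT. Cache (old->new): [Q H R]
  16. access Z: MISS, evict Q. Cache (old->new): [H R Z]
  17. access Q: MISS, evict H. Cache (old->new): [R Z Q]
  18. access Q: HIT. Cache (old->new): [R Z Q]
  19. access Z: HIT. Cache (old->new): [R Z Q]
  20. access Q: HIT. Cache (old->new): [R Z Q]
  21. access Q: HIT. Cache (old->new): [R Z Q]
  22. access Q: HIT. Cache (old->new): [R Z Q]
  23. access Q: HIT. Cache (old->new): [R Z Q]
Total: 14 hits, 9 misses, 6 evictions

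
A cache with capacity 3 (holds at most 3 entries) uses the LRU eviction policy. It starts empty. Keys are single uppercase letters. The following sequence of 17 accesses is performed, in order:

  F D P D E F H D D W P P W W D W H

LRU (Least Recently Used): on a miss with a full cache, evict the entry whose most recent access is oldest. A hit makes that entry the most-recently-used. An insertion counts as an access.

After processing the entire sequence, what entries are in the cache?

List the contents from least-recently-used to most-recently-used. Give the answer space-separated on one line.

LRU simulation (capacity=3):
  1. access F: MISS. Cache (LRU->MRU): [F]
  2. access D: MISS. Cache (LRU->MRU): [F D]
  3. access P: MISS. Cache (LRU->MRU): [F D P]
  4. access D: HIT. Cache (LRU->MRU): [F P D]
  5. access E: MISS, evict F. Cache (LRU->MRU): [P D E]
  6. access F: MISS, evict P. Cache (LRU->MRU): [D E F]
  7. access H: MISS, evict D. Cache (LRU->MRU): [E F H]
  8. access D: MISS, evict E. Cache (LRU->MRU): [F H D]
  9. access D: HIT. Cache (LRU->MRU): [F H D]
  10. access W: MISS, evict F. Cache (LRU->MRU): [H D W]
  11. access P: MISS, evict H. Cache (LRU->MRU): [D W P]
  12. access P: HIT. Cache (LRU->MRU): [D W P]
  13. access W: HIT. Cache (LRU->MRU): [D P W]
  14. access W: HIT. Cache (LRU->MRU): [D P W]
  15. access D: HIT. Cache (LRU->MRU): [P W D]
  16. access W: HIT. Cache (LRU->MRU): [P D W]
  17. access H: MISS, evict P. Cache (LRU->MRU): [D W H]
Total: 7 hits, 10 misses, 7 evictions

Answer: D W H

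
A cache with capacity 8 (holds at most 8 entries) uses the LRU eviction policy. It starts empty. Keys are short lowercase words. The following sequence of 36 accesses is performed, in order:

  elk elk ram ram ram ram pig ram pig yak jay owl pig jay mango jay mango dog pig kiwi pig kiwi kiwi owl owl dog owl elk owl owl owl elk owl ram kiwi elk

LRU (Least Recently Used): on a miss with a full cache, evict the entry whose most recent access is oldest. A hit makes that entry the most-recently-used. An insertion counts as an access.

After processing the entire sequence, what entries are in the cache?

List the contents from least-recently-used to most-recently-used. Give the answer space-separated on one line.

Answer: jay mango pig dog owl ram kiwi elk

Derivation:
LRU simulation (capacity=8):
  1. access elk: MISS. Cache (LRU->MRU): [elk]
  2. access elk: HIT. Cache (LRU->MRU): [elk]
  3. access ram: MISS. Cache (LRU->MRU): [elk ram]
  4. access ram: HIT. Cache (LRU->MRU): [elk ram]
  5. access ram: HIT. Cache (LRU->MRU): [elk ram]
  6. access ram: HIT. Cache (LRU->MRU): [elk ram]
  7. access pig: MISS. Cache (LRU->MRU): [elk ram pig]
  8. access ram: HIT. Cache (LRU->MRU): [elk pig ram]
  9. access pig: HIT. Cache (LRU->MRU): [elk ram pig]
  10. access yak: MISS. Cache (LRU->MRU): [elk ram pig yak]
  11. access jay: MISS. Cache (LRU->MRU): [elk ram pig yak jay]
  12. access owl: MISS. Cache (LRU->MRU): [elk ram pig yak jay owl]
  13. access pig: HIT. Cache (LRU->MRU): [elk ram yak jay owl pig]
  14. access jay: HIT. Cache (LRU->MRU): [elk ram yak owl pig jay]
  15. access mango: MISS. Cache (LRU->MRU): [elk ram yak owl pig jay mango]
  16. access jay: HIT. Cache (LRU->MRU): [elk ram yak owl pig mango jay]
  17. access mango: HIT. Cache (LRU->MRU): [elk ram yak owl pig jay mango]
  18. access dog: MISS. Cache (LRU->MRU): [elk ram yak owl pig jay mango dog]
  19. access pig: HIT. Cache (LRU->MRU): [elk ram yak owl jay mango dog pig]
  20. access kiwi: MISS, evict elk. Cache (LRU->MRU): [ram yak owl jay mango dog pig kiwi]
  21. access pig: HIT. Cache (LRU->MRU): [ram yak owl jay mango dog kiwi pig]
  22. access kiwi: HIT. Cache (LRU->MRU): [ram yak owl jay mango dog pig kiwi]
  23. access kiwi: HIT. Cache (LRU->MRU): [ram yak owl jay mango dog pig kiwi]
  24. access owl: HIT. Cache (LRU->MRU): [ram yak jay mango dog pig kiwi owl]
  25. access owl: HIT. Cache (LRU->MRU): [ram yak jay mango dog pig kiwi owl]
  26. access dog: HIT. Cache (LRU->MRU): [ram yak jay mango pig kiwi owl dog]
  27. access owl: HIT. Cache (LRU->MRU): [ram yak jay mango pig kiwi dog owl]
  28. access elk: MISS, evict ram. Cache (LRU->MRU): [yak jay mango pig kiwi dog owl elk]
  29. access owl: HIT. Cache (LRU->MRU): [yak jay mango pig kiwi dog elk owl]
  30. access owl: HIT. Cache (LRU->MRU): [yak jay mango pig kiwi dog elk owl]
  31. access owl: HIT. Cache (LRU->MRU): [yak jay mango pig kiwi dog elk owl]
  32. access elk: HIT. Cache (LRU->MRU): [yak jay mango pig kiwi dog owl elk]
  33. access owl: HIT. Cache (LRU->MRU): [yak jay mango pig kiwi dog elk owl]
  34. access ram: MISS, evict yak. Cache (LRU->MRU): [jay mango pig kiwi dog elk owl ram]
  35. access kiwi: HIT. Cache (LRU->MRU): [jay mango pig dog elk owl ram kiwi]
  36. access elk: HIT. Cache (LRU->MRU): [jay mango pig dog owl ram kiwi elk]
Total: 25 hits, 11 misses, 3 evictions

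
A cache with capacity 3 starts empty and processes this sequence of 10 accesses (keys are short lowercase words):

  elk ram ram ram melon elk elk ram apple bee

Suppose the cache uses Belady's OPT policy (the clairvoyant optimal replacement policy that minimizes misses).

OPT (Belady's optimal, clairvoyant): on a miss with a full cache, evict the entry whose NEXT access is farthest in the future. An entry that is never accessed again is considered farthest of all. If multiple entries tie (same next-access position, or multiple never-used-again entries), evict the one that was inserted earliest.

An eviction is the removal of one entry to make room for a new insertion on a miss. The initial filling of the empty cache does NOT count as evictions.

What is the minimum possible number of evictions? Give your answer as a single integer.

OPT (Belady) simulation (capacity=3):
  1. access elk: MISS. Cache: [elk]
  2. access ram: MISS. Cache: [elk ram]
  3. access ram: HIT. Next use of ram: step 4. Cache: [elk ram]
  4. access ram: HIT. Next use of ram: step 8. Cache: [elk ram]
  5. access melon: MISS. Cache: [elk ram melon]
  6. access elk: HIT. Next use of elk: step 7. Cache: [elk ram melon]
  7. access elk: HIT. Next use of elk: never. Cache: [elk ram melon]
  8. access ram: HIT. Next use of ram: never. Cache: [elk ram melon]
  9. access apple: MISS, evict elk (next use: never). Cache: [ram melon apple]
  10. access bee: MISS, evict ram (next use: never). Cache: [melon apple bee]
Total: 5 hits, 5 misses, 2 evictions

Answer: 2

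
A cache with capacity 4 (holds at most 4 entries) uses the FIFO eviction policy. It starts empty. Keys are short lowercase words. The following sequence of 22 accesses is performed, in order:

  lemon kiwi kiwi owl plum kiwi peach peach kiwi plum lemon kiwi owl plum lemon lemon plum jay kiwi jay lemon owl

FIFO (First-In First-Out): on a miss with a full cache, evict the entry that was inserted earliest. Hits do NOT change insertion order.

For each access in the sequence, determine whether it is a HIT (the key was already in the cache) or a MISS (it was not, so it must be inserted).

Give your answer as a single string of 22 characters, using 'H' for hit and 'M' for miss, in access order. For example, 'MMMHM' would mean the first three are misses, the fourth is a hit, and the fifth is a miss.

Answer: MMHMMHMHHHMMMMHHHMHHMH

Derivation:
FIFO simulation (capacity=4):
  1. access lemon: MISS. Cache (old->new): [lemon]
  2. access kiwi: MISS. Cache (old->new): [lemon kiwi]
  3. access kiwi: HIT. Cache (old->new): [lemon kiwi]
  4. access owl: MISS. Cache (old->new): [lemon kiwi owl]
  5. access plum: MISS. Cache (old->new): [lemon kiwi owl plum]
  6. access kiwi: HIT. Cache (old->new): [lemon kiwi owl plum]
  7. access peach: MISS, evict lemon. Cache (old->new): [kiwi owl plum peach]
  8. access peach: HIT. Cache (old->new): [kiwi owl plum peach]
  9. access kiwi: HIT. Cache (old->new): [kiwi owl plum peach]
  10. access plum: HIT. Cache (old->new): [kiwi owl plum peach]
  11. access lemon: MISS, evict kiwi. Cache (old->new): [owl plum peach lemon]
  12. access kiwi: MISS, evict owl. Cache (old->new): [plum peach lemon kiwi]
  13. access owl: MISS, evict plum. Cache (old->new): [peach lemon kiwi owl]
  14. access plum: MISS, evict peach. Cache (old->new): [lemon kiwi owl plum]
  15. access lemon: HIT. Cache (old->new): [lemon kiwi owl plum]
  16. access lemon: HIT. Cache (old->new): [lemon kiwi owl plum]
  17. access plum: HIT. Cache (old->new): [lemon kiwi owl plum]
  18. access jay: MISS, evict lemon. Cache (old->new): [kiwi owl plum jay]
  19. access kiwi: HIT. Cache (old->new): [kiwi owl plum jay]
  20. access jay: HIT. Cache (old->new): [kiwi owl plum jay]
  21. access lemon: MISS, evict kiwi. Cache (old->new): [owl plum jay lemon]
  22. access owl: HIT. Cache (old->new): [owl plum jay lemon]
Total: 11 hits, 11 misses, 7 evictions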